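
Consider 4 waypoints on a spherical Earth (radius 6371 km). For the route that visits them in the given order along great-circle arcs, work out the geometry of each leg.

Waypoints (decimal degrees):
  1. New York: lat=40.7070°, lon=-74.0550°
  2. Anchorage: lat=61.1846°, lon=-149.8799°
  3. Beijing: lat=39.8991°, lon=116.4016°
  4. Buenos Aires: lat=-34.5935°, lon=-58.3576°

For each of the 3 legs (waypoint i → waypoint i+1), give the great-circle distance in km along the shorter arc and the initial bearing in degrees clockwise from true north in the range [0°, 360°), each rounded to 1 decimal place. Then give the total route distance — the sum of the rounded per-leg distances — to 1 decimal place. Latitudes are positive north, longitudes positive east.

Leg 1: φ1=0.7104712, φ2=1.0678727, Δφ=0.3574015, Δλ=-1.3233942 rad; a=sin²(Δφ/2)+cosφ1·cosφ2·sin²(Δλ/2)=0.1695450429; c=2·atan2(√a, √(1-a))=0.848765746; dist=6371·c=5407.487 ≈ 5407.5 km; running total=5407.5 km
Leg 1 bearing: y=sinΔλ·cosφ2=-0.46731352, x=cosφ1·sinφ2-sinφ1·cosφ2·cosΔλ=0.58721049; θ=atan2(y, x)=-38.5135° <0 so +360° → 321.4865° ≈ 321.5°
Leg 2: φ1=1.0678727, φ2=0.6963707, Δφ=-0.3715021, Δλ=4.6474889 rad; a=sin²(Δφ/2)+cosφ1·cosφ2·sin²(Δλ/2)=0.2309841532; c=2·atan2(√a, √(1-a))=1.002696054; dist=6371·c=6388.177 ≈ 6388.2 km; running total=11795.7 km
Leg 2 bearing: y=sinΔλ·cosφ2=-0.76556012, x=cosφ1·sinφ2-sinφ1·cosφ2·cosΔλ=0.35275998; θ=atan2(y, x)=-65.2604° <0 so +360° → 294.7396° ≈ 294.7°
Leg 3: φ1=0.6963707, φ2=-0.6037705, Δφ=-1.3001411, Δλ=-3.0501234 rad; a=sin²(Δφ/2)+cosφ1·cosφ2·sin²(Δλ/2)=0.9965377916; c=2·atan2(√a, √(1-a))=3.023843574; dist=6371·c=19264.907 ≈ 19264.9 km; running total=31060.6 km
Leg 3 bearing: y=sinΔλ·cosφ2=-0.07519258, x=cosφ1·sinφ2-sinφ1·cosφ2·cosΔλ=0.09026053; θ=atan2(y, x)=-39.7964° <0 so +360° → 320.2036° ≈ 320.2°

Leg 1: dist=5407.5 km, bearing=321.5°
Leg 2: dist=6388.2 km, bearing=294.7°
Leg 3: dist=19264.9 km, bearing=320.2°
Total: 31060.6 km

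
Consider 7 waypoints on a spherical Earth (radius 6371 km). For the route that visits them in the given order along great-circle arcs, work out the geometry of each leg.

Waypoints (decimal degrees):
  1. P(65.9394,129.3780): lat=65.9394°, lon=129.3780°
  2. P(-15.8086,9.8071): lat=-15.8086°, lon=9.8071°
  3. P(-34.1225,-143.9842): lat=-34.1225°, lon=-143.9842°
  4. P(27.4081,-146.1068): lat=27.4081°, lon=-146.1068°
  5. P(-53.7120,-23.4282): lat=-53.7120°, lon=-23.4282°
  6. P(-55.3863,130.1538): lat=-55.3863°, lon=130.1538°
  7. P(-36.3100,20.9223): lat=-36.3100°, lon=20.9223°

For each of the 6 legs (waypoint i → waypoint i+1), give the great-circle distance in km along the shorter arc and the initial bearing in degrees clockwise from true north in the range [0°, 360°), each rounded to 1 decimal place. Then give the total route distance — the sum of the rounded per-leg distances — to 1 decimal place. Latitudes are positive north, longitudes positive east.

Leg 1: φ1=1.1508596, φ2=-0.2759121, Δφ=-1.4267718, Δλ=-2.0869059 rad; a=sin²(Δφ/2)+cosφ1·cosφ2·sin²(Δλ/2)=0.7211731529; c=2·atan2(√a, √(1-a))=2.029009497; dist=6371·c=12926.820 ≈ 12926.8 km; running total=12926.8 km
Leg 1 bearing: y=sinΔλ·cosφ2=-0.83684939, x=cosφ1·sinφ2-sinφ1·cosφ2·cosΔλ=0.32251021; θ=atan2(y, x)=-68.9240° <0 so +360° → 291.0760° ≈ 291.1°
Leg 2: φ1=-0.2759121, φ2=-0.5955500, Δφ=-0.3196379, Δλ=-2.6841645 rad; a=sin²(Δφ/2)+cosφ1·cosφ2·sin²(Δλ/2)=0.7809091310; c=2·atan2(√a, √(1-a))=2.167378422; dist=6371·c=13808.368 ≈ 13808.4 km; running total=26735.2 km
Leg 2 bearing: y=sinΔλ·cosφ2=-0.36560904, x=cosφ1·sinφ2-sinφ1·cosφ2·cosΔλ=-0.74208508; θ=atan2(y, x)=-153.7715° <0 so +360° → 206.2285° ≈ 206.2°
Leg 3: φ1=-0.5955500, φ2=0.4783616, Δφ=1.0739116, Δλ=-0.0370464 rad; a=sin²(Δφ/2)+cosφ1·cosφ2·sin²(Δλ/2)=0.2619074558; c=2·atan2(√a, √(1-a))=1.074485092; dist=6371·c=6845.545 ≈ 6845.5 km; running total=33580.7 km
Leg 3 bearing: y=sinΔλ·cosφ2=-0.03288039, x=cosφ1·sinφ2-sinφ1·cosφ2·cosΔλ=0.87873013; θ=atan2(y, x)=-2.1429° <0 so +360° → 357.8571° ≈ 357.9°
Leg 4: φ1=0.4783616, φ2=-0.9374512, Δφ=-1.4158128, Δλ=2.1411455 rad; a=sin²(Δφ/2)+cosφ1·cosφ2·sin²(Δλ/2)=0.8273643820; c=2·atan2(√a, √(1-a))=2.284620049; dist=6371·c=14555.314 ≈ 14555.3 km; running total=48136.0 km
Leg 4 bearing: y=sinΔλ·cosφ2=0.49816281, x=cosφ1·sinφ2-sinφ1·cosφ2·cosΔλ=-0.56847521; θ=atan2(y, x)=138.7715° ≈ 138.8°
Leg 5: φ1=-0.9374512, φ2=-0.9666733, Δφ=-0.0292220, Δλ=2.6805116 rad; a=sin²(Δφ/2)+cosφ1·cosφ2·sin²(Δλ/2)=0.3188511659; c=2·atan2(√a, √(1-a))=1.200064467; dist=6371·c=7645.611 ≈ 7645.6 km; running total=55781.6 km
Leg 5 bearing: y=sinΔλ·cosφ2=0.25273064, x=cosφ1·sinφ2-sinφ1·cosφ2·cosΔλ=-0.89714415; θ=atan2(y, x)=164.2672° ≈ 164.3°
Leg 6: φ1=-0.9666733, φ2=-0.6337291, Δφ=0.3329442, Δλ=-1.9064493 rad; a=sin²(Δφ/2)+cosφ1·cosφ2·sin²(Δλ/2)=0.3317152622; c=2·atan2(√a, √(1-a))=1.227524878; dist=6371·c=7820.561 ≈ 7820.6 km; running total=63602.2 km
Leg 6 bearing: y=sinΔλ·cosφ2=-0.76085622, x=cosφ1·sinφ2-sinφ1·cosφ2·cosΔλ=-0.55481420; θ=atan2(y, x)=-126.0994° <0 so +360° → 233.9006° ≈ 233.9°

Leg 1: dist=12926.8 km, bearing=291.1°
Leg 2: dist=13808.4 km, bearing=206.2°
Leg 3: dist=6845.5 km, bearing=357.9°
Leg 4: dist=14555.3 km, bearing=138.8°
Leg 5: dist=7645.6 km, bearing=164.3°
Leg 6: dist=7820.6 km, bearing=233.9°
Total: 63602.2 km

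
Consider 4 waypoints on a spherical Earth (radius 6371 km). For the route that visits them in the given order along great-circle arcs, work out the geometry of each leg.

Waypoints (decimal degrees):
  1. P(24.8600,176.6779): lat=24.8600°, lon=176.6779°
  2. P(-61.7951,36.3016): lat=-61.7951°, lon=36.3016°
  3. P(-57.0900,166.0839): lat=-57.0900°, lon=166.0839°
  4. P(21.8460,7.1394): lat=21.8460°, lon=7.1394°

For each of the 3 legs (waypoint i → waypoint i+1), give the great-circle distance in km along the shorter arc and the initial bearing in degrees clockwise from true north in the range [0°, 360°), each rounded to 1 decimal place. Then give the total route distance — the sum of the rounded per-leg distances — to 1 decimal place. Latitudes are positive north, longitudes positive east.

Leg 1: φ1=0.4338889, φ2=-1.0785280, Δφ=-1.5124168, Δλ=-2.4500286 rad; a=sin²(Δφ/2)+cosφ1·cosφ2·sin²(Δλ/2)=0.8503962162; c=2·atan2(√a, √(1-a))=2.347304055; dist=6371·c=14954.674 ≈ 14954.7 km; running total=14954.7 km
Leg 1 bearing: y=sinΔλ·cosφ2=-0.30141384, x=cosφ1·sinφ2-sinφ1·cosφ2·cosΔλ=-0.64655987; θ=atan2(y, x)=-155.0060° <0 so +360° → 204.9940° ≈ 205.0°
Leg 2: φ1=-1.0785280, φ2=-0.9964085, Δφ=0.0821195, Δλ=2.2651284 rad; a=sin²(Δφ/2)+cosφ1·cosφ2·sin²(Δλ/2)=0.2122344732; c=2·atan2(√a, √(1-a))=0.957542942; dist=6371·c=6100.506 ≈ 6100.5 km; running total=21055.2 km
Leg 2 bearing: y=sinΔλ·cosφ2=0.41753198, x=cosφ1·sinφ2-sinφ1·cosφ2·cosΔλ=-0.70315792; θ=atan2(y, x)=149.2984° ≈ 149.3°
Leg 3: φ1=-0.9964085, φ2=0.3812846, Δφ=1.3776931, Δλ=-2.7741049 rad; a=sin²(Δφ/2)+cosφ1·cosφ2·sin²(Δλ/2)=0.8915155357; c=2·atan2(√a, √(1-a))=2.470320547; dist=6371·c=15738.412 ≈ 15738.4 km; running total=36793.6 km
Leg 3 bearing: y=sinΔλ·cosφ2=-0.33347183, x=cosφ1·sinφ2-sinφ1·cosφ2·cosΔλ=-0.52503227; θ=atan2(y, x)=-147.5785° <0 so +360° → 212.4215° ≈ 212.4°

Leg 1: dist=14954.7 km, bearing=205.0°
Leg 2: dist=6100.5 km, bearing=149.3°
Leg 3: dist=15738.4 km, bearing=212.4°
Total: 36793.6 km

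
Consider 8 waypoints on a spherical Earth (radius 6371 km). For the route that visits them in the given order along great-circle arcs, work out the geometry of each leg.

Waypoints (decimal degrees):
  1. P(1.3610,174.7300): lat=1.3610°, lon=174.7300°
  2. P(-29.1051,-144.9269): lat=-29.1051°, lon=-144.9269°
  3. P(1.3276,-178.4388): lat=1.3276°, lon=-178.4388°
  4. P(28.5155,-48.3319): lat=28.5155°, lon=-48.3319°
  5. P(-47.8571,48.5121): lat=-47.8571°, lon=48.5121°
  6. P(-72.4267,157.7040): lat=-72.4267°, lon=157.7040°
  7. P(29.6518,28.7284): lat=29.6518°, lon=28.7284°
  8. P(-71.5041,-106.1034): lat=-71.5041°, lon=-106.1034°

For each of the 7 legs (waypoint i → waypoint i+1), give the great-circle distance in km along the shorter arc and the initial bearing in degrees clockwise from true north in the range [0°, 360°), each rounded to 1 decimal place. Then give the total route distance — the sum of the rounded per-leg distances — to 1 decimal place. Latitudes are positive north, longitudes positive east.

Leg 1: dist=5464.2 km, bearing=131.6°
Leg 2: dist=4913.8 km, bearing=307.6°
Leg 3: dist=13754.9 km, bearing=53.9°
Leg 4: dist=12798.8 km, bearing=132.6°
Leg 5: dist=5580.6 km, bearing=158.2°
Leg 6: dist=14404.7 km, bearing=241.2°
Leg 7: dist=14630.0 km, bearing=197.5°
Total: 71547.0 km

Leg 1: φ1=0.0237539, φ2=-0.5079798, Δφ=-0.5317338, Δλ=-5.5790654 rad; a=sin²(Δφ/2)+cosφ1·cosφ2·sin²(Δλ/2)=0.1729004577; c=2·atan2(√a, √(1-a))=0.857673152; dist=6371·c=5464.236 ≈ 5464.2 km; running total=5464.2 km
Leg 1 bearing: y=sinΔλ·cosφ2=0.56562005, x=cosφ1·sinφ2-sinφ1·cosφ2·cosΔλ=-0.50209314; θ=atan2(y, x)=131.5950° ≈ 131.6°
Leg 2: φ1=-0.5079798, φ2=0.0231710, Δφ=0.5311508, Δλ=-0.5848930 rad; a=sin²(Δφ/2)+cosφ1·cosφ2·sin²(Δλ/2)=0.1414876133; c=2·atan2(√a, √(1-a))=0.771271759; dist=6371·c=4913.772 ≈ 4913.8 km; running total=10378.0 km
Leg 2 bearing: y=sinΔλ·cosφ2=-0.55196196, x=cosφ1·sinφ2-sinφ1·cosφ2·cosΔλ=0.42569175; θ=atan2(y, x)=-52.3594° <0 so +360° → 307.6406° ≈ 307.6°
Leg 3: φ1=0.0231710, φ2=0.4976894, Δφ=0.4745184, Δλ=2.2707938 rad; a=sin²(Δφ/2)+cosφ1·cosφ2·sin²(Δλ/2)=0.7774259644; c=2·atan2(√a, √(1-a))=2.158981301; dist=6371·c=13754.870 ≈ 13754.9 km; running total=24132.9 km
Leg 3 bearing: y=sinΔλ·cosφ2=0.67205909, x=cosφ1·sinφ2-sinφ1·cosφ2·cosΔλ=0.49038344; θ=atan2(y, x)=53.8828° ≈ 53.9°
Leg 4: φ1=0.4976894, φ2=-0.8352640, Δφ=-1.3329533, Δλ=1.6902467 rad; a=sin²(Δφ/2)+cosφ1·cosφ2·sin²(Δλ/2)=0.7121177710; c=2·atan2(√a, √(1-a))=2.008913855; dist=6371·c=12798.790 ≈ 12798.8 km; running total=36931.7 km
Leg 4 bearing: y=sinΔλ·cosφ2=0.66620076, x=cosφ1·sinφ2-sinφ1·cosφ2·cosΔλ=-0.61335206; θ=atan2(y, x)=132.6349° ≈ 132.6°
Leg 5: φ1=-0.8352640, φ2=-1.2640844, Δφ=-0.4288204, Δλ=1.9057582 rad; a=sin²(Δφ/2)+cosφ1·cosφ2·sin²(Δλ/2)=0.1798633939; c=2·atan2(√a, √(1-a))=0.875942437; dist=6371·c=5580.629 ≈ 5580.6 km; running total=42512.3 km
Leg 5 bearing: y=sinΔλ·cosφ2=0.28514550, x=cosφ1·sinφ2-sinφ1·cosφ2·cosΔλ=-0.71326170; θ=atan2(y, x)=158.2096° ≈ 158.2°
Leg 6: φ1=-1.2640844, φ2=0.5175215, Δφ=1.7816059, Δλ=-2.2510489 rad; a=sin²(Δφ/2)+cosφ1·cosφ2·sin²(Δλ/2)=0.8183393718; c=2·atan2(√a, √(1-a))=2.260979890; dist=6371·c=14404.703 ≈ 14404.7 km; running total=56917.0 km
Leg 6 bearing: y=sinΔλ·cosφ2=-0.67561000, x=cosφ1·sinφ2-sinφ1·cosφ2·cosΔλ=-0.37174092; θ=atan2(y, x)=-118.8209° <0 so +360° → 241.1791° ≈ 241.2°
Leg 7: φ1=0.5175215, φ2=-1.2479820, Δφ=-1.7655035, Δλ=-2.3532588 rad; a=sin²(Δφ/2)+cosφ1·cosφ2·sin²(Δλ/2)=0.8317726201; c=2·atan2(√a, √(1-a))=2.296343952; dist=6371·c=14630.007 ≈ 14630.0 km; running total=71547.0 km
Leg 7 bearing: y=sinΔλ·cosφ2=-0.22497785, x=cosφ1·sinφ2-sinφ1·cosφ2·cosΔλ=-0.71350731; θ=atan2(y, x)=-162.4993° <0 so +360° → 197.5007° ≈ 197.5°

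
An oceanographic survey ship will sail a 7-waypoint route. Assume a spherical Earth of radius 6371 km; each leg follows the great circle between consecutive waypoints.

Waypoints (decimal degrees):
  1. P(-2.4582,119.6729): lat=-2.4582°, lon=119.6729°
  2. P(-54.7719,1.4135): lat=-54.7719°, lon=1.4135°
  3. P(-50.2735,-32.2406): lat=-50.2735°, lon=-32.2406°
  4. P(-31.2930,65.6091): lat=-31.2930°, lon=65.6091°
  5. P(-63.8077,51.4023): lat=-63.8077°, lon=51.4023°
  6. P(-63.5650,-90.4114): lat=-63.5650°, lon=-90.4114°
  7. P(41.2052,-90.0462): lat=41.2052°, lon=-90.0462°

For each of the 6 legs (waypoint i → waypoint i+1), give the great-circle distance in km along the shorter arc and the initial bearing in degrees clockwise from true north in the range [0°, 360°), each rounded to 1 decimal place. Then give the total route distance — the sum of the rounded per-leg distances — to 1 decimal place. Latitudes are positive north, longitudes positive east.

Leg 1: dist=11537.4 km, bearing=211.5°
Leg 2: dist=2307.4 km, bearing=268.5°
Leg 3: dist=7899.4 km, bearing=116.5°
Leg 4: dist=3750.0 km, bearing=191.3°
Leg 5: dist=5507.5 km, bearing=201.2°
Leg 6: dist=11650.0 km, bearing=0.3°
Total: 42651.7 km

Leg 1: φ1=-0.0429037, φ2=-0.9559500, Δφ=-0.9130463, Δλ=-2.0640159 rad; a=sin²(Δφ/2)+cosφ1·cosφ2·sin²(Δλ/2)=0.6189114012; c=2·atan2(√a, √(1-a))=1.810920051; dist=6371·c=11537.372 ≈ 11537.4 km; running total=11537.4 km
Leg 1 bearing: y=sinΔλ·cosφ2=-0.50808205, x=cosφ1·sinφ2-sinφ1·cosφ2·cosΔλ=-0.82782422; θ=atan2(y, x)=-148.4602° <0 so +360° → 211.5398° ≈ 211.5°
Leg 2: φ1=-0.9559500, φ2=-0.8774381, Δφ=0.0785119, Δλ=-0.5873749 rad; a=sin²(Δφ/2)+cosφ1·cosφ2·sin²(Δλ/2)=0.0324348871; c=2·atan2(√a, √(1-a))=0.362169887; dist=6371·c=2307.384 ≈ 2307.4 km; running total=13844.8 km
Leg 2 bearing: y=sinΔλ·cosφ2=-0.35418809, x=cosφ1·sinφ2-sinφ1·cosφ2·cosΔλ=-0.00906952; θ=atan2(y, x)=-91.4668° <0 so +360° → 268.5332° ≈ 268.5°
Leg 3: φ1=-0.8774381, φ2=-0.5461659, Δφ=0.3312722, Δλ=1.7077994 rad; a=sin²(Δφ/2)+cosφ1·cosφ2·sin²(Δλ/2)=0.3375529043; c=2·atan2(√a, √(1-a))=1.239896479; dist=6371·c=7899.380 ≈ 7899.4 km; running total=21744.2 km
Leg 3 bearing: y=sinΔλ·cosφ2=0.84651520, x=cosφ1·sinφ2-sinφ1·cosφ2·cosΔλ=-0.42172951; θ=atan2(y, x)=116.4822° ≈ 116.5°
Leg 4: φ1=-0.5461659, φ2=-1.1136545, Δφ=-0.5674886, Δλ=-0.2479554 rad; a=sin²(Δφ/2)+cosφ1·cosφ2·sin²(Δλ/2)=0.0841409114; c=2·atan2(√a, √(1-a))=0.588601067; dist=6371·c=3749.977 ≈ 3750.0 km; running total=25494.2 km
Leg 4 bearing: y=sinΔλ·cosφ2=-0.10832585, x=cosφ1·sinφ2-sinφ1·cosφ2·cosΔλ=-0.54452767; θ=atan2(y, x)=-168.7487° <0 so +360° → 191.2513° ≈ 191.3°
Leg 5: φ1=-1.1136545, φ2=-1.1094185, Δφ=0.0042359, Δλ=-2.4751160 rad; a=sin²(Δφ/2)+cosφ1·cosφ2·sin²(Δλ/2)=0.1754766724; c=2·atan2(√a, √(1-a))=0.864465728; dist=6371·c=5507.511 ≈ 5507.5 km; running total=31001.7 km
Leg 5 bearing: y=sinΔλ·cosφ2=-0.27522078, x=cosφ1·sinφ2-sinφ1·cosφ2·cosΔλ=-0.70921926; θ=atan2(y, x)=-158.7907° <0 so +360° → 201.2093° ≈ 201.2°
Leg 6: φ1=-1.1094185, φ2=0.7191664, Δφ=1.8285849, Δλ=0.0063739 rad; a=sin²(Δφ/2)+cosφ1·cosφ2·sin²(Δλ/2)=0.6274748372; c=2·atan2(√a, √(1-a))=1.828591984; dist=6371·c=11649.960 ≈ 11650.0 km; running total=42651.7 km
Leg 6 bearing: y=sinΔλ·cosφ2=0.00479544, x=cosφ1·sinφ2-sinφ1·cosφ2·cosΔλ=0.96694243; θ=atan2(y, x)=0.2841° ≈ 0.3°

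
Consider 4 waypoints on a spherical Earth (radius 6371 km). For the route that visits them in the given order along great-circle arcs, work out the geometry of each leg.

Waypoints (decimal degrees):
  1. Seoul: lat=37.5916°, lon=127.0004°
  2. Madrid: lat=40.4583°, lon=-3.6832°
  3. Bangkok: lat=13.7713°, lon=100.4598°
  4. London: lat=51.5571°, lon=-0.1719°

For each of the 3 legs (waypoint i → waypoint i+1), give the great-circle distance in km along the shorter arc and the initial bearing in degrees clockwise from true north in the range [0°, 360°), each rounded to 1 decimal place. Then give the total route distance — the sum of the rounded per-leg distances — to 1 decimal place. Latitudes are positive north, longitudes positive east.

Leg 1: φ1=0.6560972, φ2=0.7061305, Δφ=0.0500334, Δλ=-2.2808591 rad; a=sin²(Δφ/2)+cosφ1·cosφ2·sin²(Δλ/2)=0.4985887784; c=2·atan2(√a, √(1-a))=1.567973880; dist=6371·c=9989.562 ≈ 9989.6 km; running total=9989.6 km
Leg 1 bearing: y=sinΔλ·cosφ2=-0.57699006, x=cosφ1·sinφ2-sinφ1·cosφ2·cosΔλ=0.81674629; θ=atan2(y, x)=-35.2393° <0 so +360° → 324.7607° ≈ 324.8°
Leg 2: φ1=0.7061305, φ2=0.2403545, Δφ=-0.4657760, Δλ=1.8176382 rad; a=sin²(Δφ/2)+cosφ1·cosφ2·sin²(Δλ/2)=0.5130517190; c=2·atan2(√a, √(1-a))=1.596902730; dist=6371·c=10173.867 ≈ 10173.9 km; running total=20163.5 km
Leg 2 bearing: y=sinΔλ·cosφ2=0.94181389, x=cosφ1·sinφ2-sinφ1·cosφ2·cosΔλ=0.33511970; θ=atan2(y, x)=70.4132° ≈ 70.4°
Leg 3: φ1=0.2403545, φ2=0.8998411, Δφ=0.6594866, Δλ=-1.7563545 rad; a=sin²(Δφ/2)+cosφ1·cosφ2·sin²(Δλ/2)=0.4624822388; c=2·atan2(√a, √(1-a))=1.495690213; dist=6371·c=9529.042 ≈ 9529.0 km; running total=29692.5 km
Leg 3 bearing: y=sinΔλ·cosφ2=-0.61106134, x=cosφ1·sinφ2-sinφ1·cosφ2·cosΔλ=0.78801885; θ=atan2(y, x)=-37.7914° <0 so +360° → 322.2086° ≈ 322.2°

Leg 1: dist=9989.6 km, bearing=324.8°
Leg 2: dist=10173.9 km, bearing=70.4°
Leg 3: dist=9529.0 km, bearing=322.2°
Total: 29692.5 km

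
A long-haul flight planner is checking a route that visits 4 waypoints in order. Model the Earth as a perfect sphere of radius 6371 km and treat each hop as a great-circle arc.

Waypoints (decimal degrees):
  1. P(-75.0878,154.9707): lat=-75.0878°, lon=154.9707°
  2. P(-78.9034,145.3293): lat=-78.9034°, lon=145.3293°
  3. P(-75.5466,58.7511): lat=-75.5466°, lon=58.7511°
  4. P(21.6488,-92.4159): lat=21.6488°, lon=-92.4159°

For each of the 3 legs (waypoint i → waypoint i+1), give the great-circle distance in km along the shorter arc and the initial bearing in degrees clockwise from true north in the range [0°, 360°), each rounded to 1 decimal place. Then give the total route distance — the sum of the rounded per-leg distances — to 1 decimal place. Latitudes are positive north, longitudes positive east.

Leg 1: φ1=-1.3105293, φ2=-1.3771241, Δφ=-0.0665948, Δλ=-0.1682742 rad; a=sin²(Δφ/2)+cosφ1·cosφ2·sin²(Δλ/2)=0.0014580936; c=2·atan2(√a, √(1-a))=0.076388555; dist=6371·c=486.671 ≈ 486.7 km; running total=486.7 km
Leg 1 bearing: y=sinΔλ·cosφ2=-0.03223405, x=cosφ1·sinφ2-sinφ1·cosφ2·cosΔλ=-0.06917251; θ=atan2(y, x)=-155.0147° <0 so +360° → 204.9853° ≈ 205.0°
Leg 2: φ1=-1.3771241, φ2=-1.3185369, Δφ=0.0585872, Δλ=-1.5110747 rad; a=sin²(Δφ/2)+cosφ1·cosφ2·sin²(Δλ/2)=0.0234430351; c=2·atan2(√a, √(1-a))=0.307431635; dist=6371·c=1958.647 ≈ 1958.6 km; running total=2445.3 km
Leg 2 bearing: y=sinΔλ·cosφ2=-0.24914753, x=cosφ1·sinφ2-sinφ1·cosφ2·cosΔλ=-0.17175374; θ=atan2(y, x)=-124.5810° <0 so +360° → 235.4190° ≈ 235.4°
Leg 3: φ1=-1.3185369, φ2=0.3778428, Δφ=1.6963797, Δλ=-2.6383619 rad; a=sin²(Δφ/2)+cosφ1·cosφ2·sin²(Δλ/2)=0.7802338742; c=2·atan2(√a, √(1-a))=2.165746812; dist=6371·c=13797.973 ≈ 13798.0 km; running total=16243.3 km
Leg 3 bearing: y=sinΔλ·cosφ2=-0.44824107, x=cosφ1·sinφ2-sinφ1·cosφ2·cosΔλ=-0.69638771; θ=atan2(y, x)=-147.2320° <0 so +360° → 212.7680° ≈ 212.8°

Leg 1: dist=486.7 km, bearing=205.0°
Leg 2: dist=1958.6 km, bearing=235.4°
Leg 3: dist=13798.0 km, bearing=212.8°
Total: 16243.3 km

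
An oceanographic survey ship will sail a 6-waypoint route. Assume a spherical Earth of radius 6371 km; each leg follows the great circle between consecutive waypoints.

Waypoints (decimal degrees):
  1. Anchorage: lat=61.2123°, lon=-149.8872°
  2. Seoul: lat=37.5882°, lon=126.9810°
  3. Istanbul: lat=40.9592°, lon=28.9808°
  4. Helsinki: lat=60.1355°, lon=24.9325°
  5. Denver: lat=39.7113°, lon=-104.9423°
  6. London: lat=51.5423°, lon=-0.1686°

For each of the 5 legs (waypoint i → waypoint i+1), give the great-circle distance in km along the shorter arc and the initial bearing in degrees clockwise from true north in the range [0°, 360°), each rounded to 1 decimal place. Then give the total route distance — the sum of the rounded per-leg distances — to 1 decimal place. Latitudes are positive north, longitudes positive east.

Leg 1: dist=6063.8 km, bearing=285.0°
Leg 2: dist=7955.4 km, bearing=308.0°
Leg 3: dist=2150.4 km, bearing=353.9°
Leg 4: dist=8009.6 km, bearing=321.6°
Leg 5: dist=7535.8 km, bearing=40.5°
Total: 31715.0 km

Leg 1: φ1=1.0683562, φ2=0.6560378, Δφ=-0.4123183, Δλ=4.8322617 rad; a=sin²(Δφ/2)+cosφ1·cosφ2·sin²(Δλ/2)=0.2098858527; c=2·atan2(√a, √(1-a))=0.951787360; dist=6371·c=6063.837 ≈ 6063.8 km; running total=6063.8 km
Leg 1 bearing: y=sinΔλ·cosφ2=-0.78672881, x=cosφ1·sinφ2-sinφ1·cosφ2·cosΔλ=0.21069625; θ=atan2(y, x)=-75.0073° <0 so +360° → 284.9927° ≈ 285.0°
Leg 2: φ1=0.6560378, φ2=0.7148729, Δφ=0.0588350, Δλ=-1.7104262 rad; a=sin²(Δφ/2)+cosφ1·cosφ2·sin²(Δλ/2)=0.3417144298; c=2·atan2(√a, √(1-a))=1.248683802; dist=6371·c=7955.365 ≈ 7955.4 km; running total=14019.2 km
Leg 2 bearing: y=sinΔλ·cosφ2=-0.74782687, x=cosφ1·sinφ2-sinφ1·cosφ2·cosΔλ=0.58355607; θ=atan2(y, x)=-52.0338° <0 so +360° → 307.9662° ≈ 308.0°
Leg 3: φ1=0.7148729, φ2=1.0495625, Δφ=0.3346896, Δλ=-0.0706562 rad; a=sin²(Δφ/2)+cosφ1·cosφ2·sin²(Δλ/2)=0.0282129696; c=2·atan2(√a, √(1-a))=0.337534352; dist=6371·c=2150.431 ≈ 2150.4 km; running total=16169.6 km
Leg 3 bearing: y=sinΔλ·cosφ2=-0.03515401, x=cosφ1·sinφ2-sinφ1·cosφ2·cosΔλ=0.32929043; θ=atan2(y, x)=-6.0936° <0 so +360° → 353.9064° ≈ 353.9°
Leg 4: φ1=1.0495625, φ2=0.6930929, Δφ=-0.3564695, Δλ=-2.2667429 rad; a=sin²(Δφ/2)+cosφ1·cosφ2·sin²(Δλ/2)=0.3457550112; c=2·atan2(√a, √(1-a))=1.257191150; dist=6371·c=8009.565 ≈ 8009.6 km; running total=24179.2 km
Leg 4 bearing: y=sinΔλ·cosφ2=-0.59037684, x=cosφ1·sinφ2-sinφ1·cosφ2·cosΔλ=0.74584792; θ=atan2(y, x)=-38.3634° <0 so +360° → 321.6366° ≈ 321.6°
Leg 5: φ1=0.6930929, φ2=0.8995828, Δφ=0.2064899, Δλ=1.8286460 rad; a=sin²(Δφ/2)+cosφ1·cosφ2·sin²(Δλ/2)=0.3108429175; c=2·atan2(√a, √(1-a))=1.182821900; dist=6371·c=7535.758 ≈ 7535.8 km; running total=31715.0 km
Leg 5 bearing: y=sinΔλ·cosφ2=0.60137580, x=cosφ1·sinφ2-sinφ1·cosφ2·cosΔλ=0.70372263; θ=atan2(y, x)=40.5160° ≈ 40.5°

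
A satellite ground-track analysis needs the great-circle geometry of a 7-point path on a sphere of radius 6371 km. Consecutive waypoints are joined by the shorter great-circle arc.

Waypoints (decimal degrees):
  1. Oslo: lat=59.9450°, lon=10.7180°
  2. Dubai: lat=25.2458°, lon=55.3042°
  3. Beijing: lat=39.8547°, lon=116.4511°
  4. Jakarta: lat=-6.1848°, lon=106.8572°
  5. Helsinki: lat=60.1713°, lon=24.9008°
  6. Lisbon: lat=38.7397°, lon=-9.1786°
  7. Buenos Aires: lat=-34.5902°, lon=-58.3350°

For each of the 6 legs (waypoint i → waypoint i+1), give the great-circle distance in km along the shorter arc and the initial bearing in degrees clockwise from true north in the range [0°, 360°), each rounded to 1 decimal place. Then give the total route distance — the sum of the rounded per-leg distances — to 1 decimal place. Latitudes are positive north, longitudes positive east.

Leg 1: φ1=1.0462376, φ2=0.4406223, Δφ=-0.6056153, Δλ=0.7781760 rad; a=sin²(Δφ/2)+cosφ1·cosφ2·sin²(Δλ/2)=0.1541110743; c=2·atan2(√a, √(1-a))=0.806848147; dist=6371·c=5140.430 ≈ 5140.4 km; running total=5140.4 km
Leg 1 bearing: y=sinΔλ·cosφ2=0.63493276, x=cosφ1·sinφ2-sinφ1·cosφ2·cosΔλ=-0.34395318; θ=atan2(y, x)=118.4451° ≈ 118.4°
Leg 2: φ1=0.4406223, φ2=0.6955957, Δφ=0.2549734, Δλ=1.0672147 rad; a=sin²(Δφ/2)+cosφ1·cosφ2·sin²(Δλ/2)=0.1958050139; c=2·atan2(√a, √(1-a))=0.916765984; dist=6371·c=5840.716 ≈ 5840.7 km; running total=10981.1 km
Leg 2 bearing: y=sinΔλ·cosφ2=0.67237312, x=cosφ1·sinφ2-sinφ1·cosφ2·cosΔλ=0.42163494; θ=atan2(y, x)=57.9088° ≈ 57.9°
Leg 3: φ1=0.6955957, φ2=-0.1079451, Δφ=-0.8035409, Δλ=-0.1674451 rad; a=sin²(Δφ/2)+cosφ1·cosφ2·sin²(Δλ/2)=0.1582560218; c=2·atan2(√a, √(1-a))=0.818266043; dist=6371·c=5213.173 ≈ 5213.2 km; running total=16194.3 km
Leg 3 bearing: y=sinΔλ·cosφ2=-0.16569372, x=cosφ1·sinφ2-sinφ1·cosφ2·cosΔλ=-0.71090773; θ=atan2(y, x)=-166.8801° <0 so +360° → 193.1199° ≈ 193.1°
Leg 4: φ1=-0.1079451, φ2=1.0501873, Δφ=1.1581324, Δλ=-1.4304090 rad; a=sin²(Δφ/2)+cosφ1·cosφ2·sin²(Δλ/2)=0.5121334091; c=2·atan2(√a, √(1-a))=1.595065527; dist=6371·c=10162.162 ≈ 10162.2 km; running total=26356.5 km
Leg 4 bearing: y=sinΔλ·cosφ2=-0.49251500, x=cosφ1·sinφ2-sinφ1·cosφ2·cosΔλ=0.86996557; θ=atan2(y, x)=-29.5156° <0 so +360° → 330.4844° ≈ 330.5°
Leg 5: φ1=1.0501873, φ2=0.6761353, Δφ=-0.3740520, Δλ=-0.5947977 rad; a=sin²(Δφ/2)+cosφ1·cosφ2·sin²(Δλ/2)=0.0678880240; c=2·atan2(√a, √(1-a))=0.527190515; dist=6371·c=3358.731 ≈ 3358.7 km; running total=29715.2 km
Leg 5 bearing: y=sinΔλ·cosφ2=-0.43706448, x=cosφ1·sinφ2-sinφ1·cosφ2·cosΔλ=-0.24918186; θ=atan2(y, x)=-119.6886° <0 so +360° → 240.3114° ≈ 240.3°
Leg 6: φ1=0.6761353, φ2=-0.6037129, Δφ=-1.2798482, Δλ=-0.8579410 rad; a=sin²(Δφ/2)+cosφ1·cosφ2·sin²(Δλ/2)=0.4676575152; c=2·atan2(√a, √(1-a))=1.506066163; dist=6371·c=9595.148 ≈ 9595.1 km; running total=39310.3 km
Leg 6 bearing: y=sinΔλ·cosφ2=-0.62277416, x=cosφ1·sinφ2-sinφ1·cosφ2·cosΔλ=-0.77972316; θ=atan2(y, x)=-141.3852° <0 so +360° → 218.6148° ≈ 218.6°

Leg 1: dist=5140.4 km, bearing=118.4°
Leg 2: dist=5840.7 km, bearing=57.9°
Leg 3: dist=5213.2 km, bearing=193.1°
Leg 4: dist=10162.2 km, bearing=330.5°
Leg 5: dist=3358.7 km, bearing=240.3°
Leg 6: dist=9595.1 km, bearing=218.6°
Total: 39310.3 km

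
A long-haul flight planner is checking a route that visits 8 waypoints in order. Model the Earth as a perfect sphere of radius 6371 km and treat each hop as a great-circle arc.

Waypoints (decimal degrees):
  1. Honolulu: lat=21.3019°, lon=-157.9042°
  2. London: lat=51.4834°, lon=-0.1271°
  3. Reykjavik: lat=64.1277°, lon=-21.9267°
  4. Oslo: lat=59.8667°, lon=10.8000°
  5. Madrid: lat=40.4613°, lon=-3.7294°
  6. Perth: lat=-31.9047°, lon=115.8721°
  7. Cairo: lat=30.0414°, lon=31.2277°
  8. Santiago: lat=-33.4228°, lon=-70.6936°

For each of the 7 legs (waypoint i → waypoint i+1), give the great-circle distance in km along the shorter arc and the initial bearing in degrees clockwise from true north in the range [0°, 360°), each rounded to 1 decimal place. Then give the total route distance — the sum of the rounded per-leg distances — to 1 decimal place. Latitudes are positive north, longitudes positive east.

Leg 1: dist=11636.2 km, bearing=14.1°
Leg 2: dist=1890.1 km, bearing=326.3°
Leg 3: dist=1751.2 km, bearing=90.5°
Leg 4: dist=2381.0 km, bearing=211.5°
Leg 5: dist=14617.0 km, bearing=100.0°
Leg 6: dist=11264.3 km, bearing=298.5°
Leg 7: dist=12804.2 km, bearing=244.4°
Total: 56344.0 km

Leg 1: φ1=0.3717883, φ2=0.8985548, Δφ=0.5267665, Δλ=2.7537299 rad; a=sin²(Δφ/2)+cosφ1·cosφ2·sin²(Δλ/2)=0.6264279705; c=2·atan2(√a, √(1-a))=1.826427313; dist=6371·c=11636.168 ≈ 11636.2 km; running total=11636.2 km
Leg 1 bearing: y=sinΔλ·cosφ2=0.23552751, x=cosφ1·sinφ2-sinφ1·cosφ2·cosΔλ=0.93839792; θ=atan2(y, x)=14.0896° ≈ 14.1°
Leg 2: φ1=0.8985548, φ2=1.1192395, Δφ=0.2206847, Δλ=-0.3804748 rad; a=sin²(Δφ/2)+cosφ1·cosφ2·sin²(Δλ/2)=0.0218425068; c=2·atan2(√a, √(1-a))=0.296670980; dist=6371·c=1890.091 ≈ 1890.1 km; running total=13526.3 km
Leg 2 bearing: y=sinΔλ·cosφ2=-0.16204978, x=cosφ1·sinφ2-sinφ1·cosφ2·cosΔλ=0.24331362; θ=atan2(y, x)=-33.6641° <0 so +360° → 326.3359° ≈ 326.3°
Leg 3: φ1=1.1192395, φ2=1.0448710, Δφ=-0.0743685, Δλ=0.5711887 rad; a=sin²(Δφ/2)+cosφ1·cosφ2·sin²(Δλ/2)=0.0187691006; c=2·atan2(√a, √(1-a))=0.274865180; dist=6371·c=1751.166 ≈ 1751.2 km; running total=15277.5 km
Leg 3 bearing: y=sinΔλ·cosφ2=0.27140475, x=cosφ1·sinφ2-sinφ1·cosφ2·cosΔλ=-0.00259723; θ=atan2(y, x)=90.5483° ≈ 90.5°
Leg 4: φ1=1.0448710, φ2=0.7061829, Δφ=-0.3386881, Δλ=-0.2535859 rad; a=sin²(Δφ/2)+cosφ1·cosφ2·sin²(Δλ/2)=0.0345119571; c=2·atan2(√a, √(1-a))=0.373718911; dist=6371·c=2380.963 ≈ 2381.0 km; running total=17658.5 km
Leg 4 bearing: y=sinΔλ·cosφ2=-0.19087819, x=cosφ1·sinφ2-sinφ1·cosφ2·cosΔλ=-0.31120579; θ=atan2(y, x)=-148.4771° <0 so +360° → 211.5229° ≈ 211.5°
Leg 5: φ1=0.7061829, φ2=-0.5568421, Δφ=-1.2630250, Δλ=2.0874400 rad; a=sin²(Δφ/2)+cosφ1·cosφ2·sin²(Δλ/2)=0.8310099482; c=2·atan2(√a, √(1-a))=2.294306932; dist=6371·c=14617.029 ≈ 14617.0 km; running total=32275.5 km
Leg 5 bearing: y=sinΔλ·cosφ2=0.73812791, x=cosφ1·sinφ2-sinφ1·cosφ2·cosΔλ=-0.12998789; θ=atan2(y, x)=99.9877° ≈ 100.0°
Leg 6: φ1=-0.5568421, φ2=0.5243213, Δφ=1.0811634, Δλ=-1.4773235 rad; a=sin²(Δφ/2)+cosφ1·cosφ2·sin²(Δλ/2)=0.5979963373; c=2·atan2(√a, √(1-a))=1.768065983; dist=6371·c=11264.348 ≈ 11264.3 km; running total=43539.8 km
Leg 6 bearing: y=sinΔλ·cosφ2=-0.86188492, x=cosφ1·sinφ2-sinφ1·cosφ2·cosΔλ=0.46769783; θ=atan2(y, x)=-61.5137° <0 so +360° → 298.4863° ≈ 298.5°
Leg 7: φ1=0.5243213, φ2=-0.5833379, Δφ=-1.1076592, Δλ=-1.7788623 rad; a=sin²(Δφ/2)+cosφ1·cosφ2·sin²(Δλ/2)=0.7124990206; c=2·atan2(√a, √(1-a))=2.009756048; dist=6371·c=12804.156 ≈ 12804.2 km; running total=56344.0 km
Leg 7 bearing: y=sinΔλ·cosφ2=-0.81662769, x=cosφ1·sinφ2-sinφ1·cosφ2·cosΔλ=-0.39050722; θ=atan2(y, x)=-115.5569° <0 so +360° → 244.4431° ≈ 244.4°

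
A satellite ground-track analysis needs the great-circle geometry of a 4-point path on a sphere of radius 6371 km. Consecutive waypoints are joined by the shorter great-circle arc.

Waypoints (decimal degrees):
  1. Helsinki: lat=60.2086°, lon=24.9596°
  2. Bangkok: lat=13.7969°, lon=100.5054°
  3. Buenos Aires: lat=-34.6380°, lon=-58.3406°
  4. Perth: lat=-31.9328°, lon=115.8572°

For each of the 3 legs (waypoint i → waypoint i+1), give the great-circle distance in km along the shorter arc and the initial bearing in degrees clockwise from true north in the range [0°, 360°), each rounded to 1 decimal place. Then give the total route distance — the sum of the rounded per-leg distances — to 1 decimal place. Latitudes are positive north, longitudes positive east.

Leg 1: dist=7882.5 km, bearing=95.6°
Leg 2: dist=16871.6 km, bearing=218.8°
Leg 3: dist=12587.9 km, bearing=174.6°
Total: 37342.0 km

Leg 1: φ1=1.0508383, φ2=0.2408013, Δφ=-0.8100370, Δλ=1.3185229 rad; a=sin²(Δφ/2)+cosφ1·cosφ2·sin²(Δλ/2)=0.3362998597; c=2·atan2(√a, √(1-a))=1.237245426; dist=6371·c=7882.491 ≈ 7882.5 km; running total=7882.5 km
Leg 1 bearing: y=sinΔλ·cosφ2=0.94040792, x=cosφ1·sinφ2-sinφ1·cosφ2·cosΔλ=-0.09188032; θ=atan2(y, x)=95.5802° ≈ 95.6°
Leg 2: φ1=0.2408013, φ2=-0.6045471, Δφ=-0.8453485, Δλ=-2.7723857 rad; a=sin²(Δφ/2)+cosφ1·cosφ2·sin²(Δλ/2)=0.9403638834; c=2·atan2(√a, √(1-a))=2.648192935; dist=6371·c=16871.637 ≈ 16871.6 km; running total=24754.1 km
Leg 2 bearing: y=sinΔλ·cosφ2=-0.29691413, x=cosφ1·sinφ2-sinφ1·cosφ2·cosΔλ=-0.36899946; θ=atan2(y, x)=-141.1782° <0 so +360° → 218.8218° ≈ 218.8°
Leg 3: φ1=-0.6045471, φ2=-0.5573325, Δφ=0.0472146, Δλ=3.0403252 rad; a=sin²(Δφ/2)+cosφ1·cosφ2·sin²(Δλ/2)=0.6970191510; c=2·atan2(√a, √(1-a))=1.975817589; dist=6371·c=12587.934 ≈ 12587.9 km; running total=37342.0 km
Leg 3 bearing: y=sinΔλ·cosφ2=0.08579577, x=cosφ1·sinφ2-sinφ1·cosφ2·cosΔλ=-0.91508082; θ=atan2(y, x)=174.6437° ≈ 174.6°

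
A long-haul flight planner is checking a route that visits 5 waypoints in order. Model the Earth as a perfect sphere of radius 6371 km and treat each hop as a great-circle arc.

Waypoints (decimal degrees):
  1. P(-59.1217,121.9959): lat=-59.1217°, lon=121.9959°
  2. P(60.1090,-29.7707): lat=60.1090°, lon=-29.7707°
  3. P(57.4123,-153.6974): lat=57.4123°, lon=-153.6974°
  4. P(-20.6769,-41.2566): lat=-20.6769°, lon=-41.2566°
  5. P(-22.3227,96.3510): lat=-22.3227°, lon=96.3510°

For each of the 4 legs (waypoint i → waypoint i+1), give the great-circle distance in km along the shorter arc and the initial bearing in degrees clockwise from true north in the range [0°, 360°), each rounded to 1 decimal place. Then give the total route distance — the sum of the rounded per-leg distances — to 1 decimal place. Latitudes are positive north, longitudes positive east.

Leg 1: dist=18435.5 km, bearing=286.1°
Leg 2: dist=6060.3 km, bearing=326.7°
Leg 3: dist=13269.1 km, bearing=82.7°
Leg 4: dist=13380.8 km, bearing=133.7°
Total: 51145.7 km

Leg 1: φ1=-1.0318683, φ2=1.0491000, Δφ=2.0809683, Δλ=-2.6488269 rad; a=sin²(Δφ/2)+cosφ1·cosφ2·sin²(Δλ/2)=0.9847114832; c=2·atan2(√a, √(1-a))=2.893664670; dist=6371·c=18435.538 ≈ 18435.5 km; running total=18435.5 km
Leg 1 bearing: y=sinΔλ·cosφ2=-0.23575240, x=cosφ1·sinφ2-sinφ1·cosφ2·cosΔλ=0.06811695; θ=atan2(y, x)=-73.8842° <0 so +360° → 286.1158° ≈ 286.1°
Leg 2: φ1=1.0491000, φ2=1.0020337, Δφ=-0.0470663, Δλ=-2.1629289 rad; a=sin²(Δφ/2)+cosφ1·cosφ2·sin²(Δλ/2)=0.2096605518; c=2·atan2(√a, √(1-a))=0.951233995; dist=6371·c=6060.312 ≈ 6060.3 km; running total=24495.8 km
Leg 2 bearing: y=sinΔλ·cosφ2=-0.44689622, x=cosφ1·sinφ2-sinφ1·cosφ2·cosΔλ=0.68051142; θ=atan2(y, x)=-33.2932° <0 so +360° → 326.7068° ≈ 326.7°
Leg 3: φ1=1.0020337, φ2=-0.3608800, Δφ=-1.3629137, Δλ=1.9624622 rad; a=sin²(Δφ/2)+cosφ1·cosφ2·sin²(Δλ/2)=0.7449304489; c=2·atan2(√a, √(1-a))=2.082726515; dist=6371·c=13269.051 ≈ 13269.1 km; running total=37764.9 km
Leg 3 bearing: y=sinΔλ·cosφ2=0.86473866, x=cosφ1·sinφ2-sinφ1·cosφ2·cosΔλ=0.11074003; θ=atan2(y, x)=82.7023° ≈ 82.7°
Leg 4: φ1=-0.3608800, φ2=-0.3896046, Δφ=-0.0287246, Δλ=2.4017057 rad; a=sin²(Δφ/2)+cosφ1·cosφ2·sin²(Δλ/2)=0.7525380173; c=2·atan2(√a, √(1-a))=2.100266387; dist=6371·c=13380.797 ≈ 13380.8 km; running total=51145.7 km
Leg 4 bearing: y=sinΔλ·cosφ2=0.62367908, x=cosφ1·sinφ2-sinφ1·cosφ2·cosΔλ=-0.59659249; θ=atan2(y, x)=133.7284° ≈ 133.7°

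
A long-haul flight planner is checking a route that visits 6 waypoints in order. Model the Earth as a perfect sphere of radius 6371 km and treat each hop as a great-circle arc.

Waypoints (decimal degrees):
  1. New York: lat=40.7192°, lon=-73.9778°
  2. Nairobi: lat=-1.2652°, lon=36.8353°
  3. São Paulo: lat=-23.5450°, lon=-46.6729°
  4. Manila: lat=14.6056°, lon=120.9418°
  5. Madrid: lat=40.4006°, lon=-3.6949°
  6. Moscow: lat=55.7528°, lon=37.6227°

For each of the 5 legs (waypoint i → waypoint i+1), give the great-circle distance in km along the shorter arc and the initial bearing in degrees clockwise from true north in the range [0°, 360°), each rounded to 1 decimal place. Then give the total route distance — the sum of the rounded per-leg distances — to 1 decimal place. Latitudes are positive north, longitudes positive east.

Leg 1: φ1=0.7106841, φ2=-0.0220819, Δφ=-0.7327660, Δλ=1.9340534 rad; a=sin²(Δφ/2)+cosφ1·cosφ2·sin²(Δλ/2)=0.6418207573; c=2·atan2(√a, √(1-a))=1.858385790; dist=6371·c=11839.776 ≈ 11839.8 km; running total=11839.8 km
Leg 1 bearing: y=sinΔλ·cosφ2=0.93451657, x=cosφ1·sinφ2-sinφ1·cosφ2·cosΔλ=0.21500294; θ=atan2(y, x)=77.0435° ≈ 77.0°
Leg 2: φ1=-0.0220819, φ2=-0.4109378, Δφ=-0.3888559, Δλ=-1.4574930 rad; a=sin²(Δφ/2)+cosφ1·cosφ2·sin²(Δλ/2)=0.4437783206; c=2·atan2(√a, √(1-a))=1.458114663; dist=6371·c=9289.649 ≈ 9289.6 km; running total=21129.4 km
Leg 2 bearing: y=sinΔλ·cosφ2=-0.91086848, x=cosφ1·sinφ2-sinφ1·cosφ2·cosΔλ=-0.39708325; θ=atan2(y, x)=-113.5543° <0 so +360° → 246.4457° ≈ 246.4°
Leg 3: φ1=-0.4109378, φ2=0.2549158, Δφ=0.6658536, Δλ=2.9254284 rad; a=sin²(Δφ/2)+cosφ1·cosφ2·sin²(Δλ/2)=0.9836037831; c=2·atan2(√a, √(1-a))=2.884792179; dist=6371·c=18379.011 ≈ 18379.0 km; running total=39508.4 km
Leg 3 bearing: y=sinΔλ·cosφ2=0.20755357, x=cosφ1·sinφ2-sinφ1·cosφ2·cosΔλ=-0.14639345; θ=atan2(y, x)=125.1964° ≈ 125.2°
Leg 4: φ1=0.2549158, φ2=0.7051235, Δφ=0.4502077, Δλ=-2.1753208 rad; a=sin²(Δφ/2)+cosφ1·cosφ2·sin²(Δλ/2)=0.6277053394; c=2·atan2(√a, √(1-a))=1.829068773; dist=6371·c=11652.997 ≈ 11653.0 km; running total=51161.4 km
Leg 4 bearing: y=sinΔλ·cosφ2=-0.62656717, x=cosφ1·sinφ2-sinφ1·cosφ2·cosΔλ=0.73632803; θ=atan2(y, x)=-40.3956° <0 so +360° → 319.6044° ≈ 319.6°
Leg 5: φ1=0.7051235, φ2=0.9730699, Δφ=0.2679464, Δλ=0.7211282 rad; a=sin²(Δφ/2)+cosφ1·cosφ2·sin²(Δλ/2)=0.0711846297; c=2·atan2(√a, √(1-a))=0.540151576; dist=6371·c=3441.306 ≈ 3441.3 km; running total=54602.7 km
Leg 5 bearing: y=sinΔλ·cosφ2=0.37155538, x=cosφ1·sinφ2-sinφ1·cosφ2·cosΔλ=0.35555043; θ=atan2(y, x)=46.2610° ≈ 46.3°

Leg 1: dist=11839.8 km, bearing=77.0°
Leg 2: dist=9289.6 km, bearing=246.4°
Leg 3: dist=18379.0 km, bearing=125.2°
Leg 4: dist=11653.0 km, bearing=319.6°
Leg 5: dist=3441.3 km, bearing=46.3°
Total: 54602.7 km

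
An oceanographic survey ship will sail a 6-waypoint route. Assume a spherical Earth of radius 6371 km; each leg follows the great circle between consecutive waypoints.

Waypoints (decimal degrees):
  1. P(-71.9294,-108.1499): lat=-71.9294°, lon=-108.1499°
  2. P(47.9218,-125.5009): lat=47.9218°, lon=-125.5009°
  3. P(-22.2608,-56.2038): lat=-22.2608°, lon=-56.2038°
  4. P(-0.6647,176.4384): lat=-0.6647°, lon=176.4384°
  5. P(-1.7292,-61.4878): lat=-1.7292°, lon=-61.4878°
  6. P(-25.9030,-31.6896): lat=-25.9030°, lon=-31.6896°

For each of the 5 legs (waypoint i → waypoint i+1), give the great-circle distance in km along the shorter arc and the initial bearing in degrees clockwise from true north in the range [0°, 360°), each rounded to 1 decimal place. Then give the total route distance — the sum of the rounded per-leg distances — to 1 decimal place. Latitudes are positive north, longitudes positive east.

Leg 1: φ1=-1.2554049, φ2=0.8363932, Δφ=2.0917981, Δλ=-0.3028321 rad; a=sin²(Δφ/2)+cosφ1·cosφ2·sin²(Δλ/2)=0.7536041157; c=2·atan2(√a, √(1-a))=2.102738644; dist=6371·c=13396.548 ≈ 13396.5 km; running total=13396.5 km
Leg 1 bearing: y=sinΔλ·cosφ2=-0.19985351, x=cosφ1·sinφ2-sinφ1·cosφ2·cosΔλ=0.83833071; θ=atan2(y, x)=-13.4087° <0 so +360° → 346.5913° ≈ 346.6°
Leg 2: φ1=0.8363932, φ2=-0.3885243, Δφ=-1.2249174, Δλ=1.2094626 rad; a=sin²(Δφ/2)+cosφ1·cosφ2·sin²(Δλ/2)=0.5309602439; c=2·atan2(√a, √(1-a))=1.632756452; dist=6371·c=10402.291 ≈ 10402.3 km; running total=23798.8 km
Leg 2 bearing: y=sinΔλ·cosφ2=0.86570800, x=cosφ1·sinφ2-sinφ1·cosφ2·cosΔλ=-0.49670465; θ=atan2(y, x)=119.8453° ≈ 119.8°
Leg 3: φ1=-0.3885243, φ2=-0.0116012, Δφ=0.3769231, Δλ=4.0603724 rad; a=sin²(Δφ/2)+cosφ1·cosφ2·sin²(Δλ/2)=0.7785667163; c=2·atan2(√a, √(1-a))=2.161726177; dist=6371·c=13772.357 ≈ 13772.4 km; running total=37571.2 km
Leg 3 bearing: y=sinΔλ·cosφ2=-0.79480827, x=cosφ1·sinφ2-sinφ1·cosφ2·cosΔλ=-0.24058711; θ=atan2(y, x)=-106.8410° <0 so +360° → 253.1590° ≈ 253.2°
Leg 4: φ1=-0.0116012, φ2=-0.0301802, Δφ=-0.0185790, Δλ=-4.1525956 rad; a=sin²(Δφ/2)+cosφ1·cosφ2·sin²(Δλ/2)=0.7651917778; c=2·atan2(√a, √(1-a))=2.129849263; dist=6371·c=13569.270 ≈ 13569.3 km; running total=51140.5 km
Leg 4 bearing: y=sinΔλ·cosφ2=0.84697895, x=cosφ1·sinφ2-sinφ1·cosφ2·cosΔλ=-0.03633105; θ=atan2(y, x)=92.4562° ≈ 92.5°
Leg 5: φ1=-0.0301802, φ2=-0.4520926, Δφ=-0.4219124, Δλ=0.5200767 rad; a=sin²(Δφ/2)+cosφ1·cosφ2·sin²(Δλ/2)=0.1032869579; c=2·atan2(√a, √(1-a))=0.654378965; dist=6371·c=4169.048 ≈ 4169.0 km; running total=55309.5 km
Leg 5 bearing: y=sinΔλ·cosφ2=0.44702090, x=cosφ1·sinφ2-sinφ1·cosφ2·cosΔλ=-0.41309486; θ=atan2(y, x)=132.7412° ≈ 132.7°

Leg 1: dist=13396.5 km, bearing=346.6°
Leg 2: dist=10402.3 km, bearing=119.8°
Leg 3: dist=13772.4 km, bearing=253.2°
Leg 4: dist=13569.3 km, bearing=92.5°
Leg 5: dist=4169.0 km, bearing=132.7°
Total: 55309.5 km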